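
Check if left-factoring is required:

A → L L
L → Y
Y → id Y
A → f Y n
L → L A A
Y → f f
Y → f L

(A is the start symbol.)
Left-factoring is needed when two productions for the same non-terminal
share a common prefix on the right-hand side.

Productions for A:
  A → L L
  A → f Y n
Productions for L:
  L → Y
  L → L A A
Productions for Y:
  Y → id Y
  Y → f f
  Y → f L

Found common prefix 'f' in productions for Y

Answer: Yes, Y has productions with common prefix 'f'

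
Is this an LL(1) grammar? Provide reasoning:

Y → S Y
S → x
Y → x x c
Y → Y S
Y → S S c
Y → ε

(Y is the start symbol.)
A grammar is LL(1) if for each non-terminal N with multiple productions, the predict sets of those productions are pairwise disjoint, where PREDICT(N → α) = (FIRST(α) \ {ε}) ∪ (FOLLOW(N) if α ⇒* ε).

Relevant sets:
  FIRST(S) = { 'x' }
  FIRST(Y) = { 'x', ε }
  FOLLOW(Y) = { $, 'x' }

For Y:
  PREDICT(Y → S Y) = { 'x' }
  PREDICT(Y → x x c) = { 'x' }
  PREDICT(Y → Y S) = { 'x' }
  PREDICT(Y → S S c) = { 'x' }
  PREDICT(Y → ε) = { $, 'x' }
S has a single production, so nothing to check there.

Conflict found: Predict set conflict for Y: { 'x' }
The grammar is NOT LL(1).

Answer: No. Predict set conflict for Y: { 'x' }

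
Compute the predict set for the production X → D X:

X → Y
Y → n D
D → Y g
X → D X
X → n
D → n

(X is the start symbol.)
PREDICT(X → D X) = (FIRST(RHS) \ {ε}) ∪ (FOLLOW(X) if ε ∈ FIRST(RHS), i.e. RHS ⇒* ε)
FIRST(D) = { 'n' }
FIRST(D X) = { 'n' }
ε ∉ FIRST(D X), so FOLLOW(X) is not added.
PREDICT(X → D X) = { 'n' }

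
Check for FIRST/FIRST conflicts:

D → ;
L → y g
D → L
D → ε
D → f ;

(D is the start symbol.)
No FIRST/FIRST conflicts.

A FIRST/FIRST conflict occurs when two productions N → α and N → β for the same non-terminal have FIRST(α) ∩ FIRST(β) ≠ ∅ (with ε ∈ FIRST of a nullable right-hand side, so two nullable alternatives also conflict).

FIRST sets of the non-terminals at (or reachable through a nullable prefix from) the front of some alternative:
  FIRST(L) = { 'y' }

Productions for D:
  D → ;: FIRST = { ';' }
  D → L: FIRST = { 'y' }
  D → ε: FIRST = { ε }
  D → f ;: FIRST = { 'f' }
L has only one production, so no FIRST/FIRST conflict is possible there.

All alternatives of each non-terminal have pairwise disjoint FIRST sets.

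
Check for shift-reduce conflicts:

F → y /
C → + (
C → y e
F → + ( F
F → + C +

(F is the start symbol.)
Augment with F' → F and build the canonical LR(0) collection (I0 = CLOSURE({[F' → . F]}), then GOTO on every symbol after a dot until no new states appear). It has 13 states:
  I0: { [F → . + ( F], [F → . + C +], [F → . y /], [F' → . F] }  — shift
  I1: { [C → . + (], [C → . y e], [F → + . ( F], [F → + . C +] }  — shift
  I2: { [F' → F .] }  — accept
  I3: { [F → y . /] }  — shift
  I4: { [F → y / .] }  — reduce
  I5: { [F → + ( . F], [F → . + ( F], [F → . + C +], [F → . y /] }  — shift
  I6: { [C → + . (] }  — shift
  I7: { [F → + C . +] }  — shift
  I8: { [C → y . e] }  — shift
  I9: { [C → y e .] }  — reduce
  I10: { [F → + C + .] }  — reduce
  I11: { [C → + ( .] }  — reduce
  I12: { [F → + ( F .] }  — reduce

No state contains both a complete item and a shift item.

Answer: No shift-reduce conflicts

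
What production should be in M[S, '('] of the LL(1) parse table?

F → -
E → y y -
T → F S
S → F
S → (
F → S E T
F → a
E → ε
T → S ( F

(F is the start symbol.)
To find M[S, '('], we find productions for S where '(' is in the predict set (PREDICT(N → α) = (FIRST(α) \ {ε}) ∪ (FOLLOW(N) if α ⇒* ε)).

Relevant sets:
  FIRST(F) = { '(', '-', 'a' }

S → F: PREDICT = { '(', '-', 'a' }
  '(' is in predict set, so this production goes in M[S, '(']
S → (: PREDICT = { '(' }
  '(' is in predict set, so this production goes in M[S, '(']

M[S, '('] = S → F, S → (  (a multiply-defined cell — the grammar is not LL(1))

Answer: S → F, S → (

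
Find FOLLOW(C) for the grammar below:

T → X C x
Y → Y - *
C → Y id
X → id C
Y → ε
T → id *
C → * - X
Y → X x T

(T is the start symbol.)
In T → X C x: C is followed by x, add FIRST(x) \ {ε} = { 'x' }
In X → id C: C is at the end, add FOLLOW(X)

The FOLLOW sets referred to above (computed the same way, to a fixed point):
  FOLLOW(X) = { '*', '-', 'id', 'x' }

Taking the union: FOLLOW(C) = { '*', '-', 'id', 'x' }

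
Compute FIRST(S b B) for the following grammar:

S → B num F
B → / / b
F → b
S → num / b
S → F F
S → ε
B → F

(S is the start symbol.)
{ '/', 'b', 'num' }

FIRST sets of the non-terminals involved (from the grammar, by fixed-point iteration):
  FIRST(S) = { '/', 'b', 'num', ε }

To compute FIRST(S b B), process the symbols left to right:
Symbol S is a non-terminal. Add FIRST(S) \ {ε} = { '/', 'b', 'num' }
S is nullable (ε ∈ FIRST(S)), continue to the next symbol.
Symbol b is a terminal. Add 'b' and stop.
FIRST(S b B) = { '/', 'b', 'num' }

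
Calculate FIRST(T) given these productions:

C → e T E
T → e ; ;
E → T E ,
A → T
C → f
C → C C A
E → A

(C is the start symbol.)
{ 'e' }

From T → e ; ;:
  - e is a terminal: add 'e' and stop

Collecting: FIRST(T) = { 'e' }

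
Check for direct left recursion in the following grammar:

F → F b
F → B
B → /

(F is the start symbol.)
Direct left recursion occurs when N → N α for some non-terminal N (the right-hand side begins with the left-hand side itself).

F → F b: LEFT RECURSIVE (starts with F)
F → B: starts with B
B → /: starts with '/'

The grammar has direct left recursion on: F.

Answer: Yes, F is left-recursive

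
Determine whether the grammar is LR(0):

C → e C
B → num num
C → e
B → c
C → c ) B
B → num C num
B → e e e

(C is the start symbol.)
Augment with C' → C and build the canonical LR(0) collection (I0 = CLOSURE({[C' → . C]}), then GOTO on every symbol after a dot until no new states appear). It has 15 states:
  I0: { [C → . c ) B], [C → . e C], [C → . e], [C' → . C] }  — shift
  I1: { [C' → C .] }  — accept
  I2: { [C → c . ) B] }  — shift
  I3: { [C → . c ) B], [C → . e C], [C → . e], [C → e . C], [C → e .] }  — shift, reduce
  I4: { [C → e C .] }  — reduce
  I5: { [B → . c], [B → . e e e], [B → . num C num], [B → . num num], [C → c ) . B] }  — shift
  I6: { [C → c ) B .] }  — reduce
  I7: { [B → c .] }  — reduce
  I8: { [B → e . e e] }  — shift
  I9: { [B → num . C num], [B → num . num], [C → . c ) B], [C → . e C], [C → . e] }  — shift
  I10: { [B → num C . num] }  — shift
  I11: { [B → num num .] }  — reduce
  I12: { [B → num C num .] }  — reduce
  I13: { [B → e e . e] }  — shift
  I14: { [B → e e e .] }  — reduce

Conflict in state I3:
  Shift-reduce conflict between [C → e .] and [C → . c ) B]
So the grammar is NOT LR(0).

Answer: No. Shift-reduce conflict between [C → e .] and [C → . c ) B]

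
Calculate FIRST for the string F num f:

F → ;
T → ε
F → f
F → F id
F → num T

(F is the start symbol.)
FIRST sets of the non-terminals involved (from the grammar, by fixed-point iteration):
  FIRST(F) = { ';', 'f', 'num' }

To compute FIRST(F num f), process the symbols left to right:
Symbol F is a non-terminal. Add FIRST(F) \ {ε} = { ';', 'f', 'num' }
F is not nullable (ε ∉ FIRST(F)), so stop here.
FIRST(F num f) = { ';', 'f', 'num' }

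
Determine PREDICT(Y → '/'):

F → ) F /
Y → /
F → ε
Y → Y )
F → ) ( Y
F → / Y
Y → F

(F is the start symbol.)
{ '/' }

PREDICT(Y → '/') = (FIRST(RHS) \ {ε}) ∪ (FOLLOW(Y) if ε ∈ FIRST(RHS), i.e. RHS ⇒* ε)
FIRST('/') = { '/' }
ε ∉ FIRST('/'), so FOLLOW(Y) is not added.
PREDICT(Y → '/') = { '/' }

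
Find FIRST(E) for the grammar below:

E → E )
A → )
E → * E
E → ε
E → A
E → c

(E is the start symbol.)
{ ')', '*', 'c', ε }

FIRST sets of the other non-terminals involved (by the same procedure, iterated to a fixed point):
  FIRST(A) = { ')' }

From E → E ):
  - E is the symbol being defined: contributes nothing new
    E is nullable, so continue to the next symbol
  - ')' is a terminal: add ')' and stop
From E → * E:
  - '*' is a terminal: add '*' and stop
From E → ε:
  - ε-production, so ε ∈ FIRST(E)
From E → A:
  - A is a non-terminal: add FIRST(A) \ {ε} = { ')' }
    A is not nullable, so stop
From E → c:
  - c is a terminal: add 'c' and stop

Collecting: FIRST(E) = { ')', '*', 'c', ε }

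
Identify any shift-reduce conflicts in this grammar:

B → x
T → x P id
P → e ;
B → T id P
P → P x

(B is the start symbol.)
A shift-reduce conflict occurs when an LR(0) state has both:
  - a complete (reduce) item [A → α .] (dot at the end), and
  - a shift item [B → β . c γ] (dot before a terminal).

Augment with B' → B and build the canonical LR(0) collection (I0 = CLOSURE({[B' → . B]}), then GOTO on every symbol after a dot until no new states appear). It has 11 states:
  I0: { [B → . T id P], [B → . x], [B' → . B], [T → . x P id] }  — shift
  I1: { [B' → B .] }  — accept
  I2: { [B → T . id P] }  — shift
  I3: { [B → x .], [P → . P x], [P → . e ;], [T → x . P id] }  — shift, reduce
  I4: { [P → P . x], [T → x P . id] }  — shift
  I5: { [P → e . ;] }  — shift
  I6: { [P → e ; .] }  — reduce
  I7: { [T → x P id .] }  — reduce
  I8: { [P → P x .] }  — reduce
  I9: { [B → T id . P], [P → . P x], [P → . e ;] }  — shift
  I10: { [B → T id P .], [P → P . x] }  — shift, reduce

I3 contains reduce item [B → x .] and shift item [P → . e ;] — shift-reduce conflict.
I10 contains reduce item [B → T id P .] and shift item [P → P . x] — shift-reduce conflict.

Answer: Yes — I3: [B → x .] vs [P → . e ;]; I10: [B → T id P .] vs [P → P . x]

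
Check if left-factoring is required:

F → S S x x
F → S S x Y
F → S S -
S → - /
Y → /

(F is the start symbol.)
Yes, F has productions with common prefix 'S S'

Left-factoring is needed when two productions for the same non-terminal
share a common prefix on the right-hand side.

Productions for F:
  F → S S x x
  F → S S x Y
  F → S S -

Found common prefix 'S S' in productions for F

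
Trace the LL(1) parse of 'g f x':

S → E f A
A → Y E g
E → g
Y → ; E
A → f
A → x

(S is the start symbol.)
Stack is shown with the top on the left.

Stack    Input    Action
------------------------
S $      g f x $  output S → E f A
E f A $  g f x $  output E → g
g f A $  g f x $  match 'g'
f A $    f x $    match 'f'
A $      x $      output A → x
x $      x $      match 'x'
$        $        accept

The string is accepted.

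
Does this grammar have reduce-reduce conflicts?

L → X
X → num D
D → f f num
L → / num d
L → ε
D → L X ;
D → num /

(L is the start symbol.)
Augment with L' → L and build the canonical LR(0) collection (I0 = CLOSURE({[L' → . L]}), then GOTO on every symbol after a dot until no new states appear). It has 16 states:
  I0: { [L → . / num d], [L → . X], [L → .], [L' → . L], [X → . num D] }  — shift, reduce
  I1: { [L → / . num d] }  — shift
  I2: { [L' → L .] }  — accept
  I3: { [L → X .] }  — reduce
  I4: { [D → . L X ;], [D → . f f num], [D → . num /], [L → . / num d], [L → . X], [L → .], [X → . num D], [X → num . D] }  — shift, reduce
  I5: { [X → num D .] }  — reduce
  I6: { [D → L . X ;], [X → . num D] }  — shift
  I7: { [D → f . f num] }  — shift
  I8: { [D → . L X ;], [D → . f f num], [D → . num /], [D → num . /], [L → . / num d], [L → . X], [L → .], [X → . num D], [X → num . D] }  — shift, reduce
  I9: { [D → num / .], [L → / . num d] }  — shift, reduce
  I10: { [L → / num . d] }  — shift
  I11: { [L → / num d .] }  — reduce
  I12: { [D → f f . num] }  — shift
  I13: { [D → f f num .] }  — reduce
  I14: { [D → L X . ;] }  — shift
  I15: { [D → L X ; .] }  — reduce

No state contains more than one complete item.

Answer: No reduce-reduce conflicts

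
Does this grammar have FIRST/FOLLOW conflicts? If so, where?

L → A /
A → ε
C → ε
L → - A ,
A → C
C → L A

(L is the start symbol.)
Yes. A → C with FOLLOW(A) on { '/' }; C → L A with FOLLOW(C) on { '/' }

Nullable non-terminals: A, C.
FIRST sets used below: FIRST(C) = { '-', '/', ε }, FIRST(L) = { '-', '/' }

A: nullable alternative(s) A → ε, A → C; FOLLOW(A) = { ',', '/' }
  A → ε: FIRST \ {ε} = { } — disjoint from FOLLOW(A)
  A → C: FIRST \ {ε} = { '-', '/' } — overlaps FOLLOW(A) on { '/' }: CONFLICT

C: nullable alternative(s) C → ε; FOLLOW(C) = { ',', '/' }
  C → ε: FIRST \ {ε} = { } — this is the only nullable alternative, skip
  C → L A: FIRST \ {ε} = { '-', '/' } — overlaps FOLLOW(C) on { '/' }: CONFLICT

L has no nullable alternative, so no FIRST/FOLLOW check is needed there.

So the grammar has 2 FIRST/FOLLOW conflicts (marked CONFLICT above).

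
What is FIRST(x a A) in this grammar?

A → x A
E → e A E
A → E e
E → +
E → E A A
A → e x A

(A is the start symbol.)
{ 'x' }

To compute FIRST(x a A), process the symbols left to right:
Symbol x is a terminal. Add 'x' and stop.
FIRST(x a A) = { 'x' }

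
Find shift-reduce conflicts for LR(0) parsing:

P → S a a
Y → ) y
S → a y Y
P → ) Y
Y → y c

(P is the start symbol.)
No shift-reduce conflicts

A shift-reduce conflict occurs when an LR(0) state has both:
  - a complete (reduce) item [A → α .] (dot at the end), and
  - a shift item [B → β . c γ] (dot before a terminal).

Augment with P' → P and build the canonical LR(0) collection (I0 = CLOSURE({[P' → . P]}), then GOTO on every symbol after a dot until no new states appear). It has 14 states:
  I0: { [P → . ) Y], [P → . S a a], [P' → . P], [S → . a y Y] }  — shift
  I1: { [P → ) . Y], [Y → . ) y], [Y → . y c] }  — shift
  I2: { [P' → P .] }  — accept
  I3: { [P → S . a a] }  — shift
  I4: { [S → a . y Y] }  — shift
  I5: { [S → a y . Y], [Y → . ) y], [Y → . y c] }  — shift
  I6: { [Y → ) . y] }  — shift
  I7: { [S → a y Y .] }  — reduce
  I8: { [Y → y . c] }  — shift
  I9: { [Y → y c .] }  — reduce
  I10: { [Y → ) y .] }  — reduce
  I11: { [P → S a . a] }  — shift
  I12: { [P → S a a .] }  — reduce
  I13: { [P → ) Y .] }  — reduce

No state contains both a complete item and a shift item.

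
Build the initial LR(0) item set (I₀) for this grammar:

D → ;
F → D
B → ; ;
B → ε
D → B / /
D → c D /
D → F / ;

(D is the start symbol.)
First, augment the grammar with D' → D
I₀ = CLOSURE({ [D' → . D] }):
  [D' → . D] has the dot before D: add [D → . ;], [D → . B / /], [D → . c D /], [D → . F / ;]
  [D → . B / /] has the dot before B: add [B → . ; ;], [B → .]
  [D → . F / ;] has the dot before F: add [F → . D]
No further items can be added.

I₀ = { [B → . ; ;], [B → .], [D → . ;], [D → . B / /], [D → . F / ;], [D → . c D /], [D' → . D], [F → . D] }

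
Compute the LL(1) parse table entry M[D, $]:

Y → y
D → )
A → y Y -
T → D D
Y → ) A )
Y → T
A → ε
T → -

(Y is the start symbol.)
To find M[D, $], we find productions for D where $ is in the predict set (PREDICT(N → α) = (FIRST(α) \ {ε}) ∪ (FOLLOW(N) if α ⇒* ε)).

D → ): PREDICT = { ')' }

M[D, $] is empty (no production applies)

Answer: Empty (error entry)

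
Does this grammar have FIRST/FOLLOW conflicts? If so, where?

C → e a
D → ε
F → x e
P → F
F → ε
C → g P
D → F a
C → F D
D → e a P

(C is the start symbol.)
A FIRST/FOLLOW conflict occurs when a non-terminal N has a nullable alternative N → β (β ⇒* ε) and another alternative N → α with FIRST(α) ∩ FOLLOW(N) ≠ ∅: on such a lookahead the parser cannot decide between expanding α and letting N vanish via β.

Nullable non-terminals: C, D, F, P.
FIRST sets used below: FIRST(F) = { 'x', ε }, FIRST(D) = { 'a', 'e', 'x', ε }

C: nullable alternative(s) C → F D; FOLLOW(C) = { $ }
  C → e a: FIRST \ {ε} = { 'e' } — disjoint from FOLLOW(C)
  C → g P: FIRST \ {ε} = { 'g' } — disjoint from FOLLOW(C)
  C → F D: FIRST \ {ε} = { 'a', 'e', 'x' } — this is the only nullable alternative, skip

D: nullable alternative(s) D → ε; FOLLOW(D) = { $ }
  D → ε: FIRST \ {ε} = { } — this is the only nullable alternative, skip
  D → F a: FIRST \ {ε} = { 'a', 'x' } — disjoint from FOLLOW(D)
  D → e a P: FIRST \ {ε} = { 'e' } — disjoint from FOLLOW(D)

F: nullable alternative(s) F → ε; FOLLOW(F) = { $, 'a', 'e', 'x' }
  F → x e: FIRST \ {ε} = { 'x' } — overlaps FOLLOW(F) on { 'x' }: CONFLICT
  F → ε: FIRST \ {ε} = { } — this is the only nullable alternative, skip
P has a nullable alternative but only one production, so nothing to check.

So the grammar has 1 FIRST/FOLLOW conflict (marked CONFLICT above).

Answer: Yes. F → x e with FOLLOW(F) on { 'x' }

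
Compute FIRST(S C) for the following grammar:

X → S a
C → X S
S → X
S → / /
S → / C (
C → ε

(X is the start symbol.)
FIRST sets of the non-terminals involved (from the grammar, by fixed-point iteration):
  FIRST(S) = { '/' }

To compute FIRST(S C), process the symbols left to right:
Symbol S is a non-terminal. Add FIRST(S) \ {ε} = { '/' }
S is not nullable (ε ∉ FIRST(S)), so stop here.
FIRST(S C) = { '/' }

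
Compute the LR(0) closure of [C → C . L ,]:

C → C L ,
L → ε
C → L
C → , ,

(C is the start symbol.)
{ [C → C . L ,], [L → .] }

To compute CLOSURE, for each item [A → α.Bβ] where B is a non-terminal, add [B → .γ] for all productions B → γ; repeat for the newly added items until nothing changes.

Start with: [C → C . L ,]
  [C → C . L ,] has the dot before L: add [L → .]
No further items can be added.

CLOSURE = { [C → C . L ,], [L → .] }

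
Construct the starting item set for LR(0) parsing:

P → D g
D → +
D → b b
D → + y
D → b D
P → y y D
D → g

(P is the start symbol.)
First, augment the grammar with P' → P
I₀ = CLOSURE({ [P' → . P] }):
  [P' → . P] has the dot before P: add [P → . D g], [P → . y y D]
  [P → . D g] has the dot before D: add [D → . +], [D → . b b], [D → . + y], [D → . b D], [D → . g]
No further items can be added.

I₀ = { [D → . + y], [D → . +], [D → . b D], [D → . b b], [D → . g], [P → . D g], [P → . y y D], [P' → . P] }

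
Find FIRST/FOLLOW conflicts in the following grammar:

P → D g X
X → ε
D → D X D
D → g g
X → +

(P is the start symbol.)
No FIRST/FOLLOW conflicts.

Nullable non-terminals: X.

X: nullable alternative(s) X → ε; FOLLOW(X) = { $, 'g' }
  X → ε: FIRST \ {ε} = { } — this is the only nullable alternative, skip
  X → +: FIRST \ {ε} = { '+' } — disjoint from FOLLOW(X)

D, P have no nullable alternative, so no FIRST/FOLLOW check is needed there.

No FIRST/FOLLOW conflicts found.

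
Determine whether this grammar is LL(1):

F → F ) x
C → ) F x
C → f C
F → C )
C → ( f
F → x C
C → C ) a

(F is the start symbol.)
No. Predict set conflict for F: { '(', ')', 'f' }

A grammar is LL(1) if for each non-terminal N with multiple productions, the predict sets of those productions are pairwise disjoint, where PREDICT(N → α) = (FIRST(α) \ {ε}) ∪ (FOLLOW(N) if α ⇒* ε).

Relevant sets:
  FIRST(F) = { '(', ')', 'f', 'x' }
  FIRST(C) = { '(', ')', 'f' }

For F:
  PREDICT(F → F ')' x) = { '(', ')', 'f', 'x' }
  PREDICT(F → C ')') = { '(', ')', 'f' }
  PREDICT(F → x C) = { 'x' }
For C:
  PREDICT(C → ')' F x) = { ')' }
  PREDICT(C → f C) = { 'f' }
  PREDICT(C → '(' f) = { '(' }
  PREDICT(C → C ')' a) = { '(', ')', 'f' }

Conflict found: Predict set conflict for F: { '(', ')', 'f' }
The grammar is NOT LL(1).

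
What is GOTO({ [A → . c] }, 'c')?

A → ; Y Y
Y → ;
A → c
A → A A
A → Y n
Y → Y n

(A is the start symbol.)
GOTO(I, 'c') = CLOSURE({ [A → αX.β] : [A → α.Xβ] ∈ I, X = 'c' })

Items with dot before 'c', with the dot advanced:
  [A → . c] → [A → c .]
Closure adds nothing (no advanced item has the dot before a non-terminal).

GOTO = { [A → c .] }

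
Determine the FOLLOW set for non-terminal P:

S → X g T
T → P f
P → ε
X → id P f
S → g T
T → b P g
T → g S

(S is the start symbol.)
To compute FOLLOW(P), find every occurrence of P on a right-hand side N → α P β: add FIRST(β) \ {ε}, and if β is empty or nullable also add FOLLOW(N). Iterate to a fixed point.

In T → P f: P is followed by f, add FIRST(f) \ {ε} = { 'f' }
In X → id P f: P is followed by f, add FIRST(f) \ {ε} = { 'f' }
In T → b P g: P is followed by g, add FIRST(g) \ {ε} = { 'g' }

Taking the union: FOLLOW(P) = { 'f', 'g' }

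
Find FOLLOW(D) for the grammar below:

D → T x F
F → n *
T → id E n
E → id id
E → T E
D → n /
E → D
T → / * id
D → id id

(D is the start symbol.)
To compute FOLLOW(D), find every occurrence of D on a right-hand side N → α D β: add FIRST(β) \ {ε}, and if β is empty or nullable also add FOLLOW(N). Iterate to a fixed point.

D is the start symbol, so $ ∈ FOLLOW(D).
In E → D: D is at the end, add FOLLOW(E)

The FOLLOW sets referred to above (computed the same way, to a fixed point):
  FOLLOW(E) = { 'n' }

Taking the union: FOLLOW(D) = { $, 'n' }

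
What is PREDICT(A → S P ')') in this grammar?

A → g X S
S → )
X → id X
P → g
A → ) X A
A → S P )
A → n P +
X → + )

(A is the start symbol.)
{ ')' }

PREDICT(A → S P ')') = (FIRST(RHS) \ {ε}) ∪ (FOLLOW(A) if ε ∈ FIRST(RHS), i.e. RHS ⇒* ε)
FIRST(S) = { ')' }
FIRST(S P ')') = { ')' }
ε ∉ FIRST(S P ')'), so FOLLOW(A) is not added.
PREDICT(A → S P ')') = { ')' }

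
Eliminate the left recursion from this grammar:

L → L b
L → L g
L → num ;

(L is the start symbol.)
L → num ; L'
L' → b L'
L' → g L'
L' → ε

L is directly left-recursive. The standard transformation for
  A → A α₁ | ... | A α_m | β₁ | ... | β_n
is
  A  → β₁ A' | ... | β_n A'
  A' → α₁ A' | ... | α_m A' | ε

L → num ; becomes L → num ; L'
L → L b becomes L' → b L'
L → L g becomes L' → g L'
Add L' → ε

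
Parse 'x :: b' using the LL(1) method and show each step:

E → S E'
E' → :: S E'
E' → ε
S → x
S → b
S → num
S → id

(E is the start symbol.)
Stack is shown with the top on the left.

Stack      Input     Action
---------------------------
E $        x :: b $  output E → S E'
S E' $     x :: b $  output S → x
x E' $     x :: b $  match 'x'
E' $       :: b $    output E' → :: S E'
:: S E' $  :: b $    match '::'
S E' $     b $       output S → b
b E' $     b $       match 'b'
E' $       $         output E' → ε
$          $         accept

The string is accepted.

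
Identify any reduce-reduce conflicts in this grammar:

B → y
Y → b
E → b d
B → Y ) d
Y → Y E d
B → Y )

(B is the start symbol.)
A reduce-reduce conflict occurs when an LR(0) state has two complete items [A → α .] and [B → β .] — both call for a reduction, and with no lookahead the parser cannot choose between them.

Augment with B' → B and build the canonical LR(0) collection (I0 = CLOSURE({[B' → . B]}), then GOTO on every symbol after a dot until no new states appear). It has 11 states:
  I0: { [B → . Y ) d], [B → . Y )], [B → . y], [B' → . B], [Y → . Y E d], [Y → . b] }  — shift
  I1: { [B' → B .] }  — accept
  I2: { [B → Y . ) d], [B → Y . )], [E → . b d], [Y → Y . E d] }  — shift
  I3: { [Y → b .] }  — reduce
  I4: { [B → y .] }  — reduce
  I5: { [B → Y ) . d], [B → Y ) .] }  — shift, reduce
  I6: { [Y → Y E . d] }  — shift
  I7: { [E → b . d] }  — shift
  I8: { [E → b d .] }  — reduce
  I9: { [Y → Y E d .] }  — reduce
  I10: { [B → Y ) d .] }  — reduce

No state contains more than one complete item.

Answer: No reduce-reduce conflicts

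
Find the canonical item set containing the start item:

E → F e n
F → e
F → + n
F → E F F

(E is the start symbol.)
{ [E → . F e n], [E' → . E], [F → . + n], [F → . E F F], [F → . e] }

First, augment the grammar with E' → E
I₀ = CLOSURE({ [E' → . E] }):
  [E' → . E] has the dot before E: add [E → . F e n]
  [E → . F e n] has the dot before F: add [F → . e], [F → . + n], [F → . E F F]
No further items can be added.

I₀ = { [E → . F e n], [E' → . E], [F → . + n], [F → . E F F], [F → . e] }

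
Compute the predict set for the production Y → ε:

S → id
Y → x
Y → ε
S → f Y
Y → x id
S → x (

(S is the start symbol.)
{ $ }

PREDICT(Y → ε) = (FIRST(RHS) \ {ε}) ∪ (FOLLOW(Y) if ε ∈ FIRST(RHS), i.e. RHS ⇒* ε)
The right-hand side is ε (FIRST(ε) = { ε }), so the predict set is FOLLOW(Y) = { $ }
PREDICT(Y → ε) = { $ }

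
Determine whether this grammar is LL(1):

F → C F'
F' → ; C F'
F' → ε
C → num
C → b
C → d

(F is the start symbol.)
A grammar is LL(1) if for each non-terminal N with multiple productions, the predict sets of those productions are pairwise disjoint, where PREDICT(N → α) = (FIRST(α) \ {ε}) ∪ (FOLLOW(N) if α ⇒* ε).

Relevant sets:
  FOLLOW(F') = { $ }

For F':
  PREDICT(F' → ';' C F') = { ';' }
  PREDICT(F' → ε) = { $ }
For C:
  PREDICT(C → num) = { 'num' }
  PREDICT(C → b) = { 'b' }
  PREDICT(C → d) = { 'd' }
F has a single production, so nothing to check there.

All predict sets are disjoint. The grammar IS LL(1).

Answer: Yes, the grammar is LL(1).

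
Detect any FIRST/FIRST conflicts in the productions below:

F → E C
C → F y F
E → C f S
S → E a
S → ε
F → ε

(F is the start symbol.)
A FIRST/FIRST conflict occurs when two productions N → α and N → β for the same non-terminal have FIRST(α) ∩ FIRST(β) ≠ ∅ (with ε ∈ FIRST of a nullable right-hand side, so two nullable alternatives also conflict).

FIRST sets of the non-terminals at (or reachable through a nullable prefix from) the front of some alternative:
  FIRST(E) = { 'y' }

Productions for F:
  F → E C: FIRST = { 'y' }
  F → ε: FIRST = { ε }
Productions for S:
  S → E a: FIRST = { 'y' }
  S → ε: FIRST = { ε }
C, E have only one production, so no FIRST/FIRST conflict is possible there.

All alternatives of each non-terminal have pairwise disjoint FIRST sets.

Answer: No FIRST/FIRST conflicts.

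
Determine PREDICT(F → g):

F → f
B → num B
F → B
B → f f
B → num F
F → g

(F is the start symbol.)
PREDICT(F → g) = (FIRST(RHS) \ {ε}) ∪ (FOLLOW(F) if ε ∈ FIRST(RHS), i.e. RHS ⇒* ε)
FIRST(g) = { 'g' }
ε ∉ FIRST(g), so FOLLOW(F) is not added.
PREDICT(F → g) = { 'g' }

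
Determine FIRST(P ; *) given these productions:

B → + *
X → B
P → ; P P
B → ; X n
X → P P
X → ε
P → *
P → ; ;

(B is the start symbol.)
{ '*', ';' }

FIRST sets of the non-terminals involved (from the grammar, by fixed-point iteration):
  FIRST(P) = { '*', ';' }

To compute FIRST(P ; *), process the symbols left to right:
Symbol P is a non-terminal. Add FIRST(P) \ {ε} = { '*', ';' }
P is not nullable (ε ∉ FIRST(P)), so stop here.
FIRST(P ; *) = { '*', ';' }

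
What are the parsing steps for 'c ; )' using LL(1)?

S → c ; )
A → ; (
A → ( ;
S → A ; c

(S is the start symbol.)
Stack is shown with the top on the left.

Stack    Input    Action
------------------------
S $      c ; ) $  output S → c ; )
c ; ) $  c ; ) $  match 'c'
; ) $    ; ) $    match ';'
) $      ) $      match ')'
$        $        accept

The string is accepted.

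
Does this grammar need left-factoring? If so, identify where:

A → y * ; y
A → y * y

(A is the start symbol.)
Left-factoring is needed when two productions for the same non-terminal
share a common prefix on the right-hand side.

Productions for A:
  A → y * ; y
  A → y * y

Found common prefix 'y *' in productions for A

Answer: Yes, A has productions with common prefix 'y *'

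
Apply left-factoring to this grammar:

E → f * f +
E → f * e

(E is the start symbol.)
Left-factoring transforms A → αβ₁ | αβ₂ into A → αA' and A' → β₁ | β₂
(α is the longest common prefix among the alternatives). Repeat until
no nonterminal has two alternatives with a common prefix.

Round 1: E has alternatives sharing prefix 'f *'. Introduce E': E → f * E'
  Add: E' → f +
  Add: E' → e

No remaining common prefixes — done.

Resulting grammar:
E → f * E'
E' → f +
E' → e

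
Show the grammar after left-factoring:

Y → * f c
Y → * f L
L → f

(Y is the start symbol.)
Y → * f Y'
Y' → c
Y' → L
L → f

Left-factoring transforms A → αβ₁ | αβ₂ into A → αA' and A' → β₁ | β₂
(α is the longest common prefix among the alternatives). Repeat until
no nonterminal has two alternatives with a common prefix.

Round 1: Y has alternatives sharing prefix '* f'. Introduce Y': Y → * f Y'
  Add: Y' → c
  Add: Y' → L

No remaining common prefixes — done.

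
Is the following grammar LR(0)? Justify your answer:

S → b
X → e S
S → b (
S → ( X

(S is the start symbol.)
No. Shift-reduce conflict between [S → b .] and [S → b . (]

A grammar is LR(0) if no state in the canonical LR(0) collection has:
  - both a shift item (dot before a terminal) and a complete item (shift-reduce conflict), or
  - two or more complete items (reduce-reduce conflict; the accept item [S' → S .] counts as a complete item here).

Augment with S' → S and build the canonical LR(0) collection (I0 = CLOSURE({[S' → . S]}), then GOTO on every symbol after a dot until no new states appear). It has 8 states:
  I0: { [S → . ( X], [S → . b (], [S → . b], [S' → . S] }  — shift
  I1: { [S → ( . X], [X → . e S] }  — shift
  I2: { [S' → S .] }  — accept
  I3: { [S → b . (], [S → b .] }  — shift, reduce
  I4: { [S → b ( .] }  — reduce
  I5: { [S → ( X .] }  — reduce
  I6: { [S → . ( X], [S → . b (], [S → . b], [X → e . S] }  — shift
  I7: { [X → e S .] }  — reduce

Conflict in state I3:
  Shift-reduce conflict between [S → b .] and [S → b . (]
So the grammar is NOT LR(0).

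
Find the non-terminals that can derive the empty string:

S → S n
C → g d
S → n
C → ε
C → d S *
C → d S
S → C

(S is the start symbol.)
A non-terminal is nullable if it can derive ε (the empty string): either it has an ε-production, or it has a production whose right-hand side consists entirely of nullable non-terminals.

ε-productions: C → ε
So C is immediately nullable.
S → C: every symbol on the right is nullable, so S is nullable too.
Every non-terminal is now nullable.
Nullable = { 'C', 'S' }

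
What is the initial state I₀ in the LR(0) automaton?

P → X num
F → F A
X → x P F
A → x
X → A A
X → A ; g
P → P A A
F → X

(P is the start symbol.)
First, augment the grammar with P' → P
I₀ = CLOSURE({ [P' → . P] }):
  [P' → . P] has the dot before P: add [P → . X num], [P → . P A A]
  [P → . X num] has the dot before X: add [X → . x P F], [X → . A A], [X → . A ; g]
  [X → . A A] has the dot before A: add [A → . x]
No further items can be added.

I₀ = { [A → . x], [P → . P A A], [P → . X num], [P' → . P], [X → . A ; g], [X → . A A], [X → . x P F] }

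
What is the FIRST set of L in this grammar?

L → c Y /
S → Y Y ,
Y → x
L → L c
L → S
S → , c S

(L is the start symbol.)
{ ',', 'c', 'x' }

To compute FIRST(L), examine every production with L on the left-hand side, reading each right-hand side left to right until a non-nullable symbol is reached.

FIRST sets of the other non-terminals involved (by the same procedure, iterated to a fixed point):
  FIRST(S) = { ',', 'x' }

From L → c Y /:
  - c is a terminal: add 'c' and stop
From L → L c:
  - L is the symbol being defined: contributes nothing new
    L is not nullable, so stop
From L → S:
  - S is a non-terminal: add FIRST(S) \ {ε} = { ',', 'x' }
    S is not nullable, so stop

Collecting: FIRST(L) = { ',', 'c', 'x' }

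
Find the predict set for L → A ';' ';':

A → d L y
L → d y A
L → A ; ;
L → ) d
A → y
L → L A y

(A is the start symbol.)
PREDICT(L → A ';' ';') = (FIRST(RHS) \ {ε}) ∪ (FOLLOW(L) if ε ∈ FIRST(RHS), i.e. RHS ⇒* ε)
FIRST(A) = { 'd', 'y' }
FIRST(A ';' ';') = { 'd', 'y' }
ε ∉ FIRST(A ';' ';'), so FOLLOW(L) is not added.
PREDICT(L → A ';' ';') = { 'd', 'y' }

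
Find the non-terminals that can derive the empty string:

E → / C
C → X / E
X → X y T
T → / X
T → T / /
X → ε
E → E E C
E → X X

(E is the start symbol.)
{ 'E', 'X' }

ε-productions: X → ε
So X is immediately nullable.
E → X X: every symbol on the right is nullable, so E is nullable too.
No further non-terminal can be added: every production for the remaining non-terminals contains a terminal or a non-nullable non-terminal.
Nullable = { 'E', 'X' }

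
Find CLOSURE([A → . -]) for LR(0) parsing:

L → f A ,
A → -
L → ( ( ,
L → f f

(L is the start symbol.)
{ [A → . -] }

To compute CLOSURE, for each item [A → α.Bβ] where B is a non-terminal, add [B → .γ] for all productions B → γ; repeat for the newly added items until nothing changes.

Start with: [A → . -]
The dot precedes the terminal '-', so nothing is added.

CLOSURE = { [A → . -] }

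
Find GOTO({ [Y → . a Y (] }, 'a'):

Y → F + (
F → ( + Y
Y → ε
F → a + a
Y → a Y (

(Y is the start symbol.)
GOTO(I, 'a') = CLOSURE({ [A → αX.β] : [A → α.Xβ] ∈ I, X = 'a' })

Items with dot before 'a', with the dot advanced:
  [Y → . a Y (] → [Y → a . Y (]
Closure of the advanced items:
  [Y → a . Y (] has the dot before Y: add [Y → . F + (], [Y → .], [Y → . a Y (]
  [Y → . F + (] has the dot before F: add [F → . ( + Y], [F → . a + a]

GOTO = { [F → . ( + Y], [F → . a + a], [Y → . F + (], [Y → . a Y (], [Y → .], [Y → a . Y (] }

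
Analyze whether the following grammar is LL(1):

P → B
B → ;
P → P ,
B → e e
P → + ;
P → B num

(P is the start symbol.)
A grammar is LL(1) if for each non-terminal N with multiple productions, the predict sets of those productions are pairwise disjoint, where PREDICT(N → α) = (FIRST(α) \ {ε}) ∪ (FOLLOW(N) if α ⇒* ε).

Relevant sets:
  FIRST(B) = { ';', 'e' }
  FIRST(P) = { '+', ';', 'e' }

For P:
  PREDICT(P → B) = { ';', 'e' }
  PREDICT(P → P ',') = { '+', ';', 'e' }
  PREDICT(P → '+' ';') = { '+' }
  PREDICT(P → B num) = { ';', 'e' }
For B:
  PREDICT(B → ';') = { ';' }
  PREDICT(B → e e) = { 'e' }

Conflict found: Predict set conflict for P: { ';', 'e' }
The grammar is NOT LL(1).

Answer: No. Predict set conflict for P: { ';', 'e' }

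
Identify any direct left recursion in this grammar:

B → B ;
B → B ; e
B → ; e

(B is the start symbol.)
Direct left recursion occurs when N → N α for some non-terminal N (the right-hand side begins with the left-hand side itself).

B → B ;: LEFT RECURSIVE (starts with B)
B → B ; e: LEFT RECURSIVE (starts with B)
B → ; e: starts with ';'

The grammar has direct left recursion on: B.

Answer: Yes, B is left-recursive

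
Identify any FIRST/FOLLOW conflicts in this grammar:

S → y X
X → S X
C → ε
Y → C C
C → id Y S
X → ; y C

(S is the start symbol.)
Yes. C → id Y S with FOLLOW(C) on { 'id' }

A FIRST/FOLLOW conflict occurs when a non-terminal N has a nullable alternative N → β (β ⇒* ε) and another alternative N → α with FIRST(α) ∩ FOLLOW(N) ≠ ∅: on such a lookahead the parser cannot decide between expanding α and letting N vanish via β.

Nullable non-terminals: C, Y.

C: nullable alternative(s) C → ε; FOLLOW(C) = { $, ';', 'id', 'y' }
  C → ε: FIRST \ {ε} = { } — this is the only nullable alternative, skip
  C → id Y S: FIRST \ {ε} = { 'id' } — overlaps FOLLOW(C) on { 'id' }: CONFLICT
Y has a nullable alternative but only one production, so nothing to check.

S, X have no nullable alternative, so no FIRST/FOLLOW check is needed there.

So the grammar has 1 FIRST/FOLLOW conflict (marked CONFLICT above).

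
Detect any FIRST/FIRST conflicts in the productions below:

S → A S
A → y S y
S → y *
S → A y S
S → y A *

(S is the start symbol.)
FIRST sets of the non-terminals at (or reachable through a nullable prefix from) the front of some alternative:
  FIRST(A) = { 'y' }

Productions for S:
  S → A S: FIRST = { 'y' }
  S → y *: FIRST = { 'y' }
  S → A y S: FIRST = { 'y' }
  S → y A *: FIRST = { 'y' }
A has only one production, so no FIRST/FIRST conflict is possible there.

Conflict for S: S → A S and S → y *
  Overlap: { 'y' }
Conflict for S: S → A S and S → A y S
  Overlap: { 'y' }
Conflict for S: S → A S and S → y A *
  Overlap: { 'y' }
Conflict for S: S → y * and S → A y S
  Overlap: { 'y' }
Conflict for S: S → y * and S → y A *
  Overlap: { 'y' }
Conflict for S: S → A y S and S → y A *
  Overlap: { 'y' }

Answer: Yes. S → A S / S → y '*' on { 'y' }; S → A S / S → A y S on { 'y' }; S → A S / S → y A '*' on { 'y' }; S → y '*' / S → A y S on { 'y' }; S → y '*' / S → y A '*' on { 'y' }; S → A y S / S → y A '*' on { 'y' }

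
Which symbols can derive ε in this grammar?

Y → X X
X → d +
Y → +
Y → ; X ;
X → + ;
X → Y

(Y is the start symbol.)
None

There are no ε-productions, so no non-terminal can derive ε.
No non-terminals are nullable.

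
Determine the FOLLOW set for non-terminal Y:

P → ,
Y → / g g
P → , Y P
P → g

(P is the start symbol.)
To compute FOLLOW(Y), find every occurrence of Y on a right-hand side N → α Y β: add FIRST(β) \ {ε}, and if β is empty or nullable also add FOLLOW(N). Iterate to a fixed point.

In P → , Y P: Y is followed by P, add FIRST(P) \ {ε} = { ',', 'g' }

Taking the union: FOLLOW(Y) = { ',', 'g' }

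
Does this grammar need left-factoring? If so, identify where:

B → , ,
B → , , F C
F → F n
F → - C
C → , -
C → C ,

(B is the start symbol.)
Yes, B has productions with common prefix ', ,'

Left-factoring is needed when two productions for the same non-terminal
share a common prefix on the right-hand side.

Productions for B:
  B → , ,
  B → , , F C
Productions for F:
  F → F n
  F → - C
Productions for C:
  C → , -
  C → C ,

Found common prefix ', ,' in productions for B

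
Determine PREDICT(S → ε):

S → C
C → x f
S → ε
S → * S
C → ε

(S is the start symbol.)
{ $ }

PREDICT(S → ε) = (FIRST(RHS) \ {ε}) ∪ (FOLLOW(S) if ε ∈ FIRST(RHS), i.e. RHS ⇒* ε)
The right-hand side is ε (FIRST(ε) = { ε }), so the predict set is FOLLOW(S) = { $ }
PREDICT(S → ε) = { $ }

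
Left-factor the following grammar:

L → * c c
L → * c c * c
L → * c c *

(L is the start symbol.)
L → * c c L'
L' → ε
L' → * L''
L'' → c
L'' → ε

Left-factoring transforms A → αβ₁ | αβ₂ into A → αA' and A' → β₁ | β₂
(α is the longest common prefix among the alternatives). Repeat until
no nonterminal has two alternatives with a common prefix.

Round 1: L has alternatives sharing prefix '* c c'. Introduce L': L → * c c L'
  Add: L' → ε
  Add: L' → * c
  Add: L' → *

Round 2: L' has alternatives sharing prefix '*'. Introduce L'': L' → * L''
  Add: L'' → c
  Add: L'' → ε

No remaining common prefixes — done.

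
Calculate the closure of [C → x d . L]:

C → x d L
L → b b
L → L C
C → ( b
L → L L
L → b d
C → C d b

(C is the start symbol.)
{ [C → x d . L], [L → . L C], [L → . L L], [L → . b b], [L → . b d] }

To compute CLOSURE, for each item [A → α.Bβ] where B is a non-terminal, add [B → .γ] for all productions B → γ; repeat for the newly added items until nothing changes.

Start with: [C → x d . L]
  [C → x d . L] has the dot before L: add [L → . b b], [L → . L C], [L → . L L], [L → . b d]
No further items can be added.

CLOSURE = { [C → x d . L], [L → . L C], [L → . L L], [L → . b b], [L → . b d] }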